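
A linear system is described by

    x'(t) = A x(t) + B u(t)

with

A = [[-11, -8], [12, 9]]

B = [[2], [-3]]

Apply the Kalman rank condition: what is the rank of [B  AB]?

1

AB = [[2], [-3]]
Controllability matrix C = [B  AB] = [[2, 2], [-3, -3]]
Every column of C is a scalar multiple of column 1 = [2, -3] (multipliers 1, 1), so the columns span a one-dimensional space.
C ≠ 0, hence rank(C) = 1.
rank(C) = 1 < n = 2, so the pair (A, B) is not completely controllable.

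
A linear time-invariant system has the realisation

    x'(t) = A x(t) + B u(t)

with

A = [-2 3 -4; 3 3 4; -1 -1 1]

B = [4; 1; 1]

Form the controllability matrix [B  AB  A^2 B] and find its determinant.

-3185

AB = [[-9], [19], [-4]]
A^2B = [[91], [14], [-14]]
Controllability matrix C = [B  AB  A^2B] = [[4, -9, 91], [1, 19, 14], [1, -4, -14]]
Expanding along the first row, det(C) = 4·(19·(-14) - 14·(-4)) - (-9)·(1·(-14) - 14·1) + 91·(1·(-4) - 19·1) = 4·(-210) - (-9)·(-28) + 91·(-23) = -3185
Since det(C) ≠ 0, rank(C) = 3 and the system is completely controllable.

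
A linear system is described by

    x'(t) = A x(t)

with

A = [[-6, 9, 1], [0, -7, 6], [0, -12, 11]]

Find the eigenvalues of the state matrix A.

det(sI - A) = s^3 - (tr A)s^2 + (M11 + M22 + M33)s - det A, where Mii is the 2×2 principal minor of A obtained by deleting row i and column i.
tr A = (-6) + (-7) + 11 = -2; M11 = (-7)·11 - 6·(-12) = -77 - (-72) = -5; M22 = (-6)·11 - 1·0 = -66 - 0 = -66; M33 = (-6)·(-7) - 9·0 = 42 - 0 = 42; sum of minors = -29.
det A = (-6)·((-7)·11 - 6·(-12)) - 9·(0·11 - 6·0) + 1·(0·(-12) - (-7)·0) = (-6)·(-5) - 9·0 + 1·0 = 30.
So p(s) = det(sI - A) = s^3 + 2s^2 - 29s - 30.
Rational-root test: any integer root divides -30. Testing small divisors, s = -1 works: p(-1) = -1 + 2 + 29 + (-30) = 0, so (s + 1) is a factor.
Dividing, p(s) = (s + 1)(s^2 + s - 30).
Factor s^2 + s - 30: two numbers with sum -1 and product -30 are 5 and -6, so s^2 + s - 30 = (s - 5)(s + 6).
Hence p(s) = (s - 5) (s + 1) (s + 6), with roots -6, -1, 5.
At least one eigenvalue has non-negative real part, so the system is not asymptotically stable.

-6, -1, 5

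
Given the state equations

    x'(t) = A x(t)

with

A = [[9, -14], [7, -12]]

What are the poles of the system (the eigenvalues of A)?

-5, 2

det(sI - A) = s^2 - (tr A)s + det A, with tr A = 9 + (-12) = -3 and det A = 9·(-12) - (-14)·7 = -108 - (-98) = -10.
So p(s) = det(sI - A) = s^2 + 3s - 10.
Factor s^2 + 3s - 10: two numbers with sum -3 and product -10 are 2 and -5, so s^2 + 3s - 10 = (s - 2)(s + 5).
Hence p(s) = (s - 2) (s + 5), with roots -5, 2.
At least one eigenvalue has non-negative real part, so the system is not asymptotically stable.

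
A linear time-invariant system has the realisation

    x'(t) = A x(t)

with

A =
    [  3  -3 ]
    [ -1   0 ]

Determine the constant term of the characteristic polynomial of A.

For a 2×2 matrix, det(sI - A) = s^2 - (tr A)s + det A.
tr A = 3, det A = -3.
So p(s) = s^2 - 3s - 3.
The constant term is -3.

-3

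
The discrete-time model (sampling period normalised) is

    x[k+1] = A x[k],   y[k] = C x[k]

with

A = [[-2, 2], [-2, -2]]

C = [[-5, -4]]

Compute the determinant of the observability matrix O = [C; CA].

82

CA = [[18, -2]]
Observability matrix O = [C; CA] = [[-5, -4], [18, -2]]
det(O) = (-5)·(-2) - (-4)·18 = 10 - (-72) = 82
Since det(O) ≠ 0, rank(O) = 2 and the system is completely observable.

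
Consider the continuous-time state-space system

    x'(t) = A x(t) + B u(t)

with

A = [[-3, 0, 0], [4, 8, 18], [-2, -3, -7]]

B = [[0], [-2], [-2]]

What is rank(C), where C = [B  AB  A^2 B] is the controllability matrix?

AB = [[0], [-52], [20]]
A^2B = [[0], [-56], [16]]
Controllability matrix C = [B  AB  A^2B] = [[0, 0, 0], [-2, -52, -56], [-2, 20, 16]]
Row 1 of C is identically zero, so rank(C) ≤ 2.
The 2×2 minor from rows 2, 3, columns 1, 2 is (-2)·20 - (-52)·(-2) = -40 - 104 = -144 ≠ 0, so rank(C) = 2.
rank(C) = 2 < n = 3, so the pair (A, B) is not completely controllable.

2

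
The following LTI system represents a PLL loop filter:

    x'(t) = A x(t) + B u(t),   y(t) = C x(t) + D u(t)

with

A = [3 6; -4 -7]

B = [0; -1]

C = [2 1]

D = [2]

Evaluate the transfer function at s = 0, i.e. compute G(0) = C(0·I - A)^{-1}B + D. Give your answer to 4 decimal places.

-1.0000

G(0) = C(-A)^{-1}B + D = -C A^{-1} B + D.
det A = 3, so A^{-1} = (1/3)·adj(A) = [[-7/3, -2], [4/3, 1]]
A^{-1} B = [2, -1]^T
C A^{-1} B = 3
G(0) = D - C A^{-1} B = 2 - (3) = -1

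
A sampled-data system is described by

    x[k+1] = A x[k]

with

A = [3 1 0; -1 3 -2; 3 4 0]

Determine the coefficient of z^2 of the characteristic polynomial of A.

Expand det(zI - A) for the 3×3 matrix.
p(z) = z^3 - 6z^2 + 18z - 18.
(Check: constant term = det(-A) = (-1)^3 det A = -18; coefficient of z^2 = -tr A = -6.)
The coefficient of z^2 is -6.

-6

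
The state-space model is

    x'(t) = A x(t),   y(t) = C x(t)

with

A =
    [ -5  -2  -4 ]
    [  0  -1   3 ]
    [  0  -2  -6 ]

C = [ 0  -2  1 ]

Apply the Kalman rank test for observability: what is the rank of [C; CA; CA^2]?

CA = [[0, 0, -12]]
CA^2 = [[0, 24, 72]]
Observability matrix O = [C; CA; CA^2] = [[0, -2, 1], [0, 0, -12], [0, 24, 72]]
Column 1 of O is identically zero, so rank(O) ≤ 2.
The 2×2 minor from rows 1, 2, columns 2, 3 is (-2)·(-12) - 1·0 = 24 - 0 = 24 ≠ 0, so rank(O) = 2.
rank(O) = 2 < n = 3, so the pair (A, C) is not completely observable.

2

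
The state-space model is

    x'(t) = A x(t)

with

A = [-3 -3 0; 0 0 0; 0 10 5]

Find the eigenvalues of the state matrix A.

-3, 0, 5

det(sI - A) = s^3 - (tr A)s^2 + (M11 + M22 + M33)s - det A, where Mii is the 2×2 principal minor of A obtained by deleting row i and column i.
tr A = (-3) + 0 + 5 = 2; M11 = 0·5 - 0·10 = 0 - 0 = 0; M22 = (-3)·5 - 0·0 = -15 - 0 = -15; M33 = (-3)·0 - (-3)·0 = 0 - 0 = 0; sum of minors = -15.
det A = (-3)·(0·5 - 0·10) - (-3)·(0·5 - 0·0) + 0·(0·10 - 0·0) = (-3)·0 - (-3)·0 + 0·0 = 0.
So p(s) = det(sI - A) = s^3 - 2s^2 - 15s.
The constant term is 0, so p(s) = s(s^2 - 2s - 15).
Factor s^2 - 2s - 15: two numbers with sum 2 and product -15 are 5 and -3, so s^2 - 2s - 15 = (s - 5)(s + 3).
Hence p(s) = s (s - 5) (s + 3), with roots -3, 0, 5.
At least one eigenvalue has non-negative real part, so the system is not asymptotically stable.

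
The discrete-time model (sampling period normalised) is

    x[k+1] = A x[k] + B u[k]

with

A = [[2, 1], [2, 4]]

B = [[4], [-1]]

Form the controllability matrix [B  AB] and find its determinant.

AB = [[7], [4]]
Controllability matrix C = [B  AB] = [[4, 7], [-1, 4]]
det(C) = 4·4 - 7·(-1) = 16 - (-7) = 23
Since det(C) ≠ 0, rank(C) = 2 and the system is completely controllable.

23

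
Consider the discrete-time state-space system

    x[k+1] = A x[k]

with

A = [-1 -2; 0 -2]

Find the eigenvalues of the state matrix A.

-2, -1

det(zI - A) = z^2 - (tr A)z + det A, with tr A = (-1) + (-2) = -3 and det A = (-1)·(-2) - (-2)·0 = 2 - 0 = 2.
So p(z) = det(zI - A) = z^2 + 3z + 2.
Factor z^2 + 3z + 2: two numbers with sum -3 and product 2 are -1 and -2, so z^2 + 3z + 2 = (z + 1)(z + 2).
Hence p(z) = (z + 1) (z + 2), with roots -2, -1.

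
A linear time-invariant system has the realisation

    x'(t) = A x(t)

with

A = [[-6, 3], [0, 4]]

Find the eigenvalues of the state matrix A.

det(sI - A) = s^2 - (tr A)s + det A, with tr A = (-6) + 4 = -2 and det A = (-6)·4 - 3·0 = -24 - 0 = -24.
So p(s) = det(sI - A) = s^2 + 2s - 24.
Factor s^2 + 2s - 24: two numbers with sum -2 and product -24 are 4 and -6, so s^2 + 2s - 24 = (s - 4)(s + 6).
Hence p(s) = (s - 4) (s + 6), with roots -6, 4.
At least one eigenvalue has non-negative real part, so the system is not asymptotically stable.

-6, 4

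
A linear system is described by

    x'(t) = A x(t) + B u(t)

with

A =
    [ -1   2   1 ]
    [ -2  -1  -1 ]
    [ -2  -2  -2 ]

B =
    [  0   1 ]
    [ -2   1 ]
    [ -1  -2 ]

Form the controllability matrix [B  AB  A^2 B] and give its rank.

AB = [[-5, -1], [3, -1], [6, 0]]
A^2B = [[17, -1], [1, 3], [-8, 4]]
Controllability matrix C = [B  AB  A^2B] = [[0, 1, -5, -1, 17, -1], [-2, 1, 3, -1, 1, 3], [-1, -2, 6, 0, -8, 4]]
Take the 3×3 submatrix of C formed by columns 1, 2, 3: [[0, 1, -5], [-2, 1, 3], [-1, -2, 6]]. Its determinant is 0·(1·6 - 3·(-2)) - 1·((-2)·6 - 3·(-1)) + (-5)·((-2)·(-2) - 1·(-1)) = 0·12 - 1·(-9) + (-5)·5 = -16 ≠ 0.
So rank(C) ≥ 3; since C has 3 rows, rank(C) = 3.
rank(C) = 3 = n, so the pair (A, B) is completely controllable.

3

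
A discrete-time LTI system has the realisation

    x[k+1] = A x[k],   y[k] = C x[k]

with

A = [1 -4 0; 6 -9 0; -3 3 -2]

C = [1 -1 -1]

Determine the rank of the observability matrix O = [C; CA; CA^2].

1

CA = [[-2, 2, 2]]
CA^2 = [[4, -4, -4]]
Observability matrix O = [C; CA; CA^2] = [[1, -1, -1], [-2, 2, 2], [4, -4, -4]]
Every row of O is a scalar multiple of row 1 = [1, -1, -1] (multipliers 1, -2, 4), so the rows span a one-dimensional space.
O ≠ 0, hence rank(O) = 1.
rank(O) = 1 < n = 3, so the pair (A, C) is not completely observable.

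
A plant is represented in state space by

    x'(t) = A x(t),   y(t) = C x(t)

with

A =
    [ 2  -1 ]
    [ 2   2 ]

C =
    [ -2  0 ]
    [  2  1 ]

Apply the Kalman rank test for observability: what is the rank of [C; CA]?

CA = [[-4, 2], [6, 0]]
Observability matrix O = [C; CA] = [[-2, 0], [2, 1], [-4, 2], [6, 0]]
Take the 2×2 submatrix of O formed by rows 1, 2: [[-2, 0], [2, 1]]. Its determinant is (-2)·1 - 0·2 = -2 - 0 = -2 ≠ 0.
So rank(O) ≥ 2; since O has 2 columns, rank(O) = 2.
rank(O) = 2 = n, so the pair (A, C) is completely observable.

2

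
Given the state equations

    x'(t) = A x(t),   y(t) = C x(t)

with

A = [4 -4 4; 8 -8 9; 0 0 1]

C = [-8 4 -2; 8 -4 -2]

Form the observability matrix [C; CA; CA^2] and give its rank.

CA = [[0, 0, 2], [0, 0, -6]]
CA^2 = [[0, 0, 2], [0, 0, -6]]
Observability matrix O = [C; CA; CA^2] = [[-8, 4, -2], [8, -4, -2], [0, 0, 2], [0, 0, -6], [0, 0, 2], [0, 0, -6]]
The columns c1, c2, c3 of O are linearly dependent: c1 + 2·c2 = 0 (check each entry), so rank(O) ≤ 2.
The 2×2 minor from rows 1, 2, columns 1, 3 is (-8)·(-2) - (-2)·8 = 16 - (-16) = 32 ≠ 0, so rank(O) = 2.
rank(O) = 2 < n = 3, so the pair (A, C) is not completely observable.

2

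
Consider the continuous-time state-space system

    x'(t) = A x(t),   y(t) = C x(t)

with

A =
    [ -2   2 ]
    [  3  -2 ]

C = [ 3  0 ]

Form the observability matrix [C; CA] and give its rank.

CA = [[-6, 6]]
Observability matrix O = [C; CA] = [[3, 0], [-6, 6]]
det(O) = 3·6 - 0·(-6) = 18 - 0 = 18 ≠ 0, so rank(O) = 2.
rank(O) = 2 = n, so the pair (A, C) is completely observable.

2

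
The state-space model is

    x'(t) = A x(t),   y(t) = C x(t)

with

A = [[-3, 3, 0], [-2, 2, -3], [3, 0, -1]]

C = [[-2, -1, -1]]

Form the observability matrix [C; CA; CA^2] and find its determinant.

CA = [[5, -8, 4]]
CA^2 = [[13, -1, 20]]
Observability matrix O = [C; CA; CA^2] = [[-2, -1, -1], [5, -8, 4], [13, -1, 20]]
Expanding along the first row, det(O) = (-2)·((-8)·20 - 4·(-1)) - (-1)·(5·20 - 4·13) + (-1)·(5·(-1) - (-8)·13) = (-2)·(-156) - (-1)·48 + (-1)·99 = 261
Since det(O) ≠ 0, rank(O) = 3 and the system is completely observable.

261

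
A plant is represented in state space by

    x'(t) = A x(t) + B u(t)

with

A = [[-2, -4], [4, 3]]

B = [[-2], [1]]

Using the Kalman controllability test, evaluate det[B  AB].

10

AB = [[0], [-5]]
Controllability matrix C = [B  AB] = [[-2, 0], [1, -5]]
det(C) = (-2)·(-5) - 0·1 = 10 - 0 = 10
Since det(C) ≠ 0, rank(C) = 2 and the system is completely controllable.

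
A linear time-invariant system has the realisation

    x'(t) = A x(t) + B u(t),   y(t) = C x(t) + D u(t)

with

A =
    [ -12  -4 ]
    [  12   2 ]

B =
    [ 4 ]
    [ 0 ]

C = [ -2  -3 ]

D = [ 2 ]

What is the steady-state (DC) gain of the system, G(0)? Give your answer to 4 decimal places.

-3.3333

G(0) = C(-A)^{-1}B + D = -C A^{-1} B + D.
det A = 24, so A^{-1} = (1/24)·adj(A) = [[1/12, 1/6], [-1/2, -1/2]]
A^{-1} B = [1/3, -2]^T
C A^{-1} B = 16/3
G(0) = D - C A^{-1} B = 2 - (16/3) = -10/3 ≈ -3.3333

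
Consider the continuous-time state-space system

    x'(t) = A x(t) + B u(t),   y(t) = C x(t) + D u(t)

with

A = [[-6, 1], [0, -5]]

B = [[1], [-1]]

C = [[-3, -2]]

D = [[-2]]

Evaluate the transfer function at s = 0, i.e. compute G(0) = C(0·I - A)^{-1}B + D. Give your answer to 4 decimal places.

-2.0000

G(0) = C(-A)^{-1}B + D = -C A^{-1} B + D.
det A = 30, so A^{-1} = (1/30)·adj(A) = [[-1/6, -1/30], [0, -1/5]]
A^{-1} B = [-2/15, 1/5]^T
C A^{-1} B = 0
G(0) = D - C A^{-1} B = -2 - (0) = -2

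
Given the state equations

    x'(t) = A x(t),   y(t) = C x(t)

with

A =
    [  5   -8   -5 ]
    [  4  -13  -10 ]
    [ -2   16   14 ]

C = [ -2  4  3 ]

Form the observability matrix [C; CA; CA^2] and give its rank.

2

CA = [[0, 12, 12]]
CA^2 = [[24, 36, 48]]
Observability matrix O = [C; CA; CA^2] = [[-2, 4, 3], [0, 12, 12], [24, 36, 48]]
The columns c1, c2, c3 of O are linearly dependent: -c1 - 2·c2 + 2·c3 = 0 (check each entry), so rank(O) ≤ 2.
The 2×2 minor from rows 1, 2, columns 1, 2 is (-2)·12 - 4·0 = -24 - 0 = -24 ≠ 0, so rank(O) = 2.
rank(O) = 2 < n = 3, so the pair (A, C) is not completely observable.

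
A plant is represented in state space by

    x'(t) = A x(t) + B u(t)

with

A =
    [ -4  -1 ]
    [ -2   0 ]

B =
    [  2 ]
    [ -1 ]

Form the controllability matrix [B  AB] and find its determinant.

-15

AB = [[-7], [-4]]
Controllability matrix C = [B  AB] = [[2, -7], [-1, -4]]
det(C) = 2·(-4) - (-7)·(-1) = -8 - 7 = -15
Since det(C) ≠ 0, rank(C) = 2 and the system is completely controllable.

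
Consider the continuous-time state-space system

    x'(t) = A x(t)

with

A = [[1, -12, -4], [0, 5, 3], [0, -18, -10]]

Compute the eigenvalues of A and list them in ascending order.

-4, -1, 1

det(sI - A) = s^3 - (tr A)s^2 + (M11 + M22 + M33)s - det A, where Mii is the 2×2 principal minor of A obtained by deleting row i and column i.
tr A = 1 + 5 + (-10) = -4; M11 = 5·(-10) - 3·(-18) = -50 - (-54) = 4; M22 = 1·(-10) - (-4)·0 = -10 - 0 = -10; M33 = 1·5 - (-12)·0 = 5 - 0 = 5; sum of minors = -1.
det A = 1·(5·(-10) - 3·(-18)) - (-12)·(0·(-10) - 3·0) + (-4)·(0·(-18) - 5·0) = 1·4 - (-12)·0 + (-4)·0 = 4.
So p(s) = det(sI - A) = s^3 + 4s^2 - s - 4.
Rational-root test: any integer root divides -4. Testing small divisors, s = -1 works: p(-1) = -1 + 4 + 1 + (-4) = 0, so (s + 1) is a factor.
Dividing, p(s) = (s + 1)(s^2 + 3s - 4).
Factor s^2 + 3s - 4: two numbers with sum -3 and product -4 are 1 and -4, so s^2 + 3s - 4 = (s - 1)(s + 4).
Hence p(s) = (s - 1) (s + 1) (s + 4), with roots -4, -1, 1.
At least one eigenvalue has non-negative real part, so the system is not asymptotically stable.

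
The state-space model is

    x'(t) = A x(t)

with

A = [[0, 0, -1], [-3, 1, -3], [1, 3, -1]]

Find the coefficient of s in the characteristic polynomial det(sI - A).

9

Expand det(sI - A) for the 3×3 matrix.
p(s) = s^3 + 9s - 10.
(Check: constant term = det(-A) = (-1)^3 det A = -10; coefficient of s^2 = -tr A = 0.)
The coefficient of s is 9.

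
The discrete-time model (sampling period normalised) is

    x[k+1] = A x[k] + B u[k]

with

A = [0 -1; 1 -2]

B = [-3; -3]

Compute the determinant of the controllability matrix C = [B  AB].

0

AB = [[3], [3]]
Controllability matrix C = [B  AB] = [[-3, 3], [-3, 3]]
det(C) = (-3)·3 - 3·(-3) = -9 - (-9) = 0
Since det(C) = 0, rank(C) < 2 and the system is not completely controllable.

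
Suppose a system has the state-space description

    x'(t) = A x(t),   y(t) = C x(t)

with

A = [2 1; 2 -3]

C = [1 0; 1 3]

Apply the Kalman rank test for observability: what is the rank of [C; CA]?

CA = [[2, 1], [8, -8]]
Observability matrix O = [C; CA] = [[1, 0], [1, 3], [2, 1], [8, -8]]
Take the 2×2 submatrix of O formed by rows 1, 2: [[1, 0], [1, 3]]. Its determinant is 1·3 - 0·1 = 3 - 0 = 3 ≠ 0.
So rank(O) ≥ 2; since O has 2 columns, rank(O) = 2.
rank(O) = 2 = n, so the pair (A, C) is completely observable.

2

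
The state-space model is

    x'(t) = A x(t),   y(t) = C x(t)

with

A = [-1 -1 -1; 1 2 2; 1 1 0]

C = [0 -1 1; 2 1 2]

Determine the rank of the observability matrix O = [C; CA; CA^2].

CA = [[0, -1, -2], [1, 2, 0]]
CA^2 = [[-3, -4, -2], [1, 3, 3]]
Observability matrix O = [C; CA; CA^2] = [[0, -1, 1], [2, 1, 2], [0, -1, -2], [1, 2, 0], [-3, -4, -2], [1, 3, 3]]
Take the 3×3 submatrix of O formed by rows 1, 2, 3: [[0, -1, 1], [2, 1, 2], [0, -1, -2]]. Its determinant is 0·(1·(-2) - 2·(-1)) - (-1)·(2·(-2) - 2·0) + 1·(2·(-1) - 1·0) = 0·0 - (-1)·(-4) + 1·(-2) = -6 ≠ 0.
So rank(O) ≥ 3; since O has 3 columns, rank(O) = 3.
rank(O) = 3 = n, so the pair (A, C) is completely observable.

3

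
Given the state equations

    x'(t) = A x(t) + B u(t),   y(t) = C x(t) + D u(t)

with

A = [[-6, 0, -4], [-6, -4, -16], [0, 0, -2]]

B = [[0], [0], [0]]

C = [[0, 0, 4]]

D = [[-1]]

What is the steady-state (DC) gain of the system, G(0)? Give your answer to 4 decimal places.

-1.0000

G(0) = C(-A)^{-1}B + D = -C A^{-1} B + D.
det A = -48, so A^{-1} = (1/-48)·adj(A) = [[-1/6, 0, 1/3], [1/4, -1/4, 3/2], [0, 0, -1/2]]
A^{-1} B = [0, 0, 0]^T
C A^{-1} B = 0
G(0) = D - C A^{-1} B = -1 - (0) = -1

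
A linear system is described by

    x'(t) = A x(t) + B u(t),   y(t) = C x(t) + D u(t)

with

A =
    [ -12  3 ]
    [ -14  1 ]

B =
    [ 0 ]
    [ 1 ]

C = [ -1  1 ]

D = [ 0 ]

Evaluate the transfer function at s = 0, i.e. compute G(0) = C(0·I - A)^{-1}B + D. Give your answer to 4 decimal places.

0.3000

G(0) = C(-A)^{-1}B + D = -C A^{-1} B + D.
det A = 30, so A^{-1} = (1/30)·adj(A) = [[1/30, -1/10], [7/15, -2/5]]
A^{-1} B = [-1/10, -2/5]^T
C A^{-1} B = -3/10
G(0) = D - C A^{-1} B = 0 - (-3/10) = 3/10 ≈ 0.3000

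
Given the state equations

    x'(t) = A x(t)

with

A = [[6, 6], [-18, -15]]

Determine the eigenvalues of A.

-6, -3

det(sI - A) = s^2 - (tr A)s + det A, with tr A = 6 + (-15) = -9 and det A = 6·(-15) - 6·(-18) = -90 - (-108) = 18.
So p(s) = det(sI - A) = s^2 + 9s + 18.
Factor s^2 + 9s + 18: two numbers with sum -9 and product 18 are -3 and -6, so s^2 + 9s + 18 = (s + 3)(s + 6).
Hence p(s) = (s + 3) (s + 6), with roots -6, -3.
All eigenvalues have negative real part, so the system is asymptotically stable.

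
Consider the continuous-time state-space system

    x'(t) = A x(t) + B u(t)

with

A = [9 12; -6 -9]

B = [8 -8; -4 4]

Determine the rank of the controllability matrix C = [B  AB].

AB = [[24, -24], [-12, 12]]
Controllability matrix C = [B  AB] = [[8, -8, 24, -24], [-4, 4, -12, 12]]
Every column of C is a scalar multiple of column 1 = [8, -4] (multipliers 1, -1, 3, -3), so the columns span a one-dimensional space.
C ≠ 0, hence rank(C) = 1.
rank(C) = 1 < n = 2, so the pair (A, B) is not completely controllable.

1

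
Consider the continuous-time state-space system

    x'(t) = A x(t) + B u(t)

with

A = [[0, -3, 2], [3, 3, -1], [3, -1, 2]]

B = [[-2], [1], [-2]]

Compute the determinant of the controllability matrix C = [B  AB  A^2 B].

AB = [[-7], [-1], [-11]]
A^2B = [[-19], [-13], [-42]]
Controllability matrix C = [B  AB  A^2B] = [[-2, -7, -19], [1, -1, -13], [-2, -11, -42]]
Expanding along the first row, det(C) = (-2)·((-1)·(-42) - (-13)·(-11)) - (-7)·(1·(-42) - (-13)·(-2)) + (-19)·(1·(-11) - (-1)·(-2)) = (-2)·(-101) - (-7)·(-68) + (-19)·(-13) = -27
Since det(C) ≠ 0, rank(C) = 3 and the system is completely controllable.

-27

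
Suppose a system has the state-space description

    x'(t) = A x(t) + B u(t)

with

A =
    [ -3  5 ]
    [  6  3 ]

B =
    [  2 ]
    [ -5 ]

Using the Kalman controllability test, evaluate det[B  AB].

AB = [[-31], [-3]]
Controllability matrix C = [B  AB] = [[2, -31], [-5, -3]]
det(C) = 2·(-3) - (-31)·(-5) = -6 - 155 = -161
Since det(C) ≠ 0, rank(C) = 2 and the system is completely controllable.

-161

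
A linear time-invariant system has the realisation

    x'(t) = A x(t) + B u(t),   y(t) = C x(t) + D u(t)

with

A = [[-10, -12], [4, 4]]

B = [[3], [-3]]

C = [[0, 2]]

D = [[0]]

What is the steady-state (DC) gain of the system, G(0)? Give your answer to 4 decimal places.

-4.5000

G(0) = C(-A)^{-1}B + D = -C A^{-1} B + D.
det A = 8, so A^{-1} = (1/8)·adj(A) = [[1/2, 3/2], [-1/2, -5/4]]
A^{-1} B = [-3, 9/4]^T
C A^{-1} B = 9/2
G(0) = D - C A^{-1} B = 0 - (9/2) = -9/2 ≈ -4.5000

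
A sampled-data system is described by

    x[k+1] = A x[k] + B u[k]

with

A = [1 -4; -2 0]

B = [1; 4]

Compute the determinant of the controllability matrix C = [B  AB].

AB = [[-15], [-2]]
Controllability matrix C = [B  AB] = [[1, -15], [4, -2]]
det(C) = 1·(-2) - (-15)·4 = -2 - (-60) = 58
Since det(C) ≠ 0, rank(C) = 2 and the system is completely controllable.

58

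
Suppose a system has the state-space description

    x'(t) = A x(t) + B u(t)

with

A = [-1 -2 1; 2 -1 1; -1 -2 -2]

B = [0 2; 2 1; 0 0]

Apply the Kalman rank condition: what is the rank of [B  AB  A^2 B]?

3

AB = [[-4, -4], [-2, 3], [-4, -4]]
A^2B = [[4, -6], [-10, -15], [16, 6]]
Controllability matrix C = [B  AB  A^2B] = [[0, 2, -4, -4, 4, -6], [2, 1, -2, 3, -10, -15], [0, 0, -4, -4, 16, 6]]
Take the 3×3 submatrix of C formed by columns 1, 2, 3: [[0, 2, -4], [2, 1, -2], [0, 0, -4]]. Its determinant is 0·(1·(-4) - (-2)·0) - 2·(2·(-4) - (-2)·0) + (-4)·(2·0 - 1·0) = 0·(-4) - 2·(-8) + (-4)·0 = 16 ≠ 0.
So rank(C) ≥ 3; since C has 3 rows, rank(C) = 3.
rank(C) = 3 = n, so the pair (A, B) is completely controllable.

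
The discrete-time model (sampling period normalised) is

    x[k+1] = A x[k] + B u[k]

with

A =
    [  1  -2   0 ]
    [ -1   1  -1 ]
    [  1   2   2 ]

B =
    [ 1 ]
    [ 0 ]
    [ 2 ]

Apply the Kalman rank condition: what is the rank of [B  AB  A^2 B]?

3

AB = [[1], [-3], [5]]
A^2B = [[7], [-9], [5]]
Controllability matrix C = [B  AB  A^2B] = [[1, 1, 7], [0, -3, -9], [2, 5, 5]]
det(C) = 1·((-3)·5 - (-9)·5) - 1·(0·5 - (-9)·2) + 7·(0·5 - (-3)·2) = 1·30 - 1·18 + 7·6 = 54 ≠ 0, so rank(C) = 3.
rank(C) = 3 = n, so the pair (A, B) is completely controllable.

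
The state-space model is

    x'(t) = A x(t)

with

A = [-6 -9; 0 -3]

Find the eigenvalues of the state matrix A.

-6, -3

det(sI - A) = s^2 - (tr A)s + det A, with tr A = (-6) + (-3) = -9 and det A = (-6)·(-3) - (-9)·0 = 18 - 0 = 18.
So p(s) = det(sI - A) = s^2 + 9s + 18.
Factor s^2 + 9s + 18: two numbers with sum -9 and product 18 are -3 and -6, so s^2 + 9s + 18 = (s + 3)(s + 6).
Hence p(s) = (s + 3) (s + 6), with roots -6, -3.
All eigenvalues have negative real part, so the system is asymptotically stable.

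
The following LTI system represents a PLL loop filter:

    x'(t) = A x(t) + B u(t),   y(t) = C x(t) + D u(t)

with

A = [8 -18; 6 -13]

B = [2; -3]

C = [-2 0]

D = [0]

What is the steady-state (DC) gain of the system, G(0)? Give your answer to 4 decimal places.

-40.0000

G(0) = C(-A)^{-1}B + D = -C A^{-1} B + D.
det A = 4, so A^{-1} = (1/4)·adj(A) = [[-13/4, 9/2], [-3/2, 2]]
A^{-1} B = [-20, -9]^T
C A^{-1} B = 40
G(0) = D - C A^{-1} B = 0 - (40) = -40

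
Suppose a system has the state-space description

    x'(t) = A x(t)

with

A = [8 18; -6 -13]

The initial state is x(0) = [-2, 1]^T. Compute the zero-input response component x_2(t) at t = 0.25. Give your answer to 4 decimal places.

0.7788

det(sI - A) = s^2 - (tr A)s + det A, with tr A = 8 + (-13) = -5 and det A = 8·(-13) - 18·(-6) = -104 - (-108) = 4.
So p(s) = det(sI - A) = s^2 + 5s + 4.
Factor s^2 + 5s + 4: two numbers with sum -5 and product 4 are -1 and -4, so s^2 + 5s + 4 = (s + 1)(s + 4).
Hence p(s) = (s + 1) (s + 4), with roots -4, -1.
The eigenvalues -4, -1 are distinct and real, so A is diagonalisable and x(t) = e^{At} x(0) = V diag(e^{λ_i t}) V^{-1} x(0), where the columns of V are the eigenvectors.
λ = -4: A - (-4)I = [[12, 18], [-6, -9]]. Row 1 gives 12·v1 + 18·v2 = 0, so take v_1 = [-3, 2]^T.
λ = -1: A - (-1)I = [[9, 18], [-6, -12]]. Row 1 gives 9·v1 + 18·v2 = 0, so take v_2 = [2, -1]^T.
V = [v_1 v_2] = [[-3, 2], [2, -1]] has det V = -1, so V^{-1} = adj(V)/det V = [[1, 2], [2, 3]].
Modal coordinates z(0) = V^{-1} x(0): 1·(-2) + 2·1 = 0; 2·(-2) + 3·1 = -1; so z(0) = [0, -1]^T.
x_2(t) = Σ_i (v_i)_2 · z_i(0) · e^{λ_i t} (row 2 of V times the modal terms).
x_2(0.25) = 2·0·e^{-4·0.25} + (-1)·(-1)·e^{-1·0.25} = 0·0.367879 + 1·0.778801 = 0.7788.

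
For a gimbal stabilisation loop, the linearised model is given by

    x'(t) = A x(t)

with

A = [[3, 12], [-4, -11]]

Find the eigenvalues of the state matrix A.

-5, -3

det(sI - A) = s^2 - (tr A)s + det A, with tr A = 3 + (-11) = -8 and det A = 3·(-11) - 12·(-4) = -33 - (-48) = 15.
So p(s) = det(sI - A) = s^2 + 8s + 15.
Factor s^2 + 8s + 15: two numbers with sum -8 and product 15 are -3 and -5, so s^2 + 8s + 15 = (s + 3)(s + 5).
Hence p(s) = (s + 3) (s + 5), with roots -5, -3.
All eigenvalues have negative real part, so the system is asymptotically stable.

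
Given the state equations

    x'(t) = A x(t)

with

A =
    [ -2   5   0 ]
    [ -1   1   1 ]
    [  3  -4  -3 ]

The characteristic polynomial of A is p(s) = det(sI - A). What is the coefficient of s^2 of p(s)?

4

Expand det(sI - A) for the 3×3 matrix.
p(s) = s^3 + 4s^2 + 10s + 2.
(Check: constant term = det(-A) = (-1)^3 det A = 2; coefficient of s^2 = -tr A = 4.)
The coefficient of s^2 is 4.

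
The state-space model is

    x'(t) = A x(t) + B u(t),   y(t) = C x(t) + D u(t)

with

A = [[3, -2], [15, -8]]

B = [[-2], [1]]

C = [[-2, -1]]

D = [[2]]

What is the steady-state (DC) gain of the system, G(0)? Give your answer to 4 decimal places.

13.5000

G(0) = C(-A)^{-1}B + D = -C A^{-1} B + D.
det A = 6, so A^{-1} = (1/6)·adj(A) = [[-4/3, 1/3], [-5/2, 1/2]]
A^{-1} B = [3, 11/2]^T
C A^{-1} B = -23/2
G(0) = D - C A^{-1} B = 2 - (-23/2) = 27/2 ≈ 13.5000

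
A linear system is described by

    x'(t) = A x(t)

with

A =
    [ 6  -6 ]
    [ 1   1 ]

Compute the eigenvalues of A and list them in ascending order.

det(sI - A) = s^2 - (tr A)s + det A, with tr A = 6 + 1 = 7 and det A = 6·1 - (-6)·1 = 6 - (-6) = 12.
So p(s) = det(sI - A) = s^2 - 7s + 12.
Factor s^2 - 7s + 12: two numbers with sum 7 and product 12 are 4 and 3, so s^2 - 7s + 12 = (s - 4)(s - 3).
Hence p(s) = (s - 4) (s - 3), with roots 3, 4.
At least one eigenvalue has non-negative real part, so the system is not asymptotically stable.

3, 4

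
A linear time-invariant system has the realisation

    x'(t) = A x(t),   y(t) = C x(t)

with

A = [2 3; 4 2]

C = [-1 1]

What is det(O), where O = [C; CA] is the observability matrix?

-1

CA = [[2, -1]]
Observability matrix O = [C; CA] = [[-1, 1], [2, -1]]
det(O) = (-1)·(-1) - 1·2 = 1 - 2 = -1
Since det(O) ≠ 0, rank(O) = 2 and the system is completely observable.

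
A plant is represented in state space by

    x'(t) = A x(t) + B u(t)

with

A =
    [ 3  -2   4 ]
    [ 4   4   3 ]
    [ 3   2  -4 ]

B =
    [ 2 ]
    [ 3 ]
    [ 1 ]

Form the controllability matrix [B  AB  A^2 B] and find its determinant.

-702

AB = [[4], [23], [8]]
A^2B = [[-2], [132], [26]]
Controllability matrix C = [B  AB  A^2B] = [[2, 4, -2], [3, 23, 132], [1, 8, 26]]
Expanding along the first row, det(C) = 2·(23·26 - 132·8) - 4·(3·26 - 132·1) + (-2)·(3·8 - 23·1) = 2·(-458) - 4·(-54) + (-2)·1 = -702
Since det(C) ≠ 0, rank(C) = 3 and the system is completely controllable.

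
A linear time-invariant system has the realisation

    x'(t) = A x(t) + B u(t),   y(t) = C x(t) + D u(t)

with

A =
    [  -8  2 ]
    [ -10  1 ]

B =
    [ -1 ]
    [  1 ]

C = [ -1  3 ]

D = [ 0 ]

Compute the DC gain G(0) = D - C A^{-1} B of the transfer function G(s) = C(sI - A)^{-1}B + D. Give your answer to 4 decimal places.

G(0) = C(-A)^{-1}B + D = -C A^{-1} B + D.
det A = 12, so A^{-1} = (1/12)·adj(A) = [[1/12, -1/6], [5/6, -2/3]]
A^{-1} B = [-1/4, -3/2]^T
C A^{-1} B = -17/4
G(0) = D - C A^{-1} B = 0 - (-17/4) = 17/4 ≈ 4.2500

4.2500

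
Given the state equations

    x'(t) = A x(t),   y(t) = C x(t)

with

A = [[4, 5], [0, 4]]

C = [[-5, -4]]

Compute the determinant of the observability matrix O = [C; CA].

CA = [[-20, -41]]
Observability matrix O = [C; CA] = [[-5, -4], [-20, -41]]
det(O) = (-5)·(-41) - (-4)·(-20) = 205 - 80 = 125
Since det(O) ≠ 0, rank(O) = 2 and the system is completely observable.

125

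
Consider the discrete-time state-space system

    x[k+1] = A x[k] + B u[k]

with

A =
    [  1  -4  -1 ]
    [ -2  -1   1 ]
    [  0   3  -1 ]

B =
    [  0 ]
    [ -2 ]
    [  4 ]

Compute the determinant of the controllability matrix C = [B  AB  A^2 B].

-120

AB = [[4], [6], [-10]]
A^2B = [[-10], [-24], [28]]
Controllability matrix C = [B  AB  A^2B] = [[0, 4, -10], [-2, 6, -24], [4, -10, 28]]
Expanding along the first row, det(C) = 0·(6·28 - (-24)·(-10)) - 4·((-2)·28 - (-24)·4) + (-10)·((-2)·(-10) - 6·4) = 0·(-72) - 4·40 + (-10)·(-4) = -120
Since det(C) ≠ 0, rank(C) = 3 and the system is completely controllable.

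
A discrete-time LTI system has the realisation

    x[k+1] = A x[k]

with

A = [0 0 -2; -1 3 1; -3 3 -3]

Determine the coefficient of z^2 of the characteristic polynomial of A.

Expand det(zI - A) for the 3×3 matrix.
p(z) = z^3 - 18z + 12.
(Check: constant term = det(-A) = (-1)^3 det A = 12; coefficient of z^2 = -tr A = 0.)
The coefficient of z^2 is 0.

0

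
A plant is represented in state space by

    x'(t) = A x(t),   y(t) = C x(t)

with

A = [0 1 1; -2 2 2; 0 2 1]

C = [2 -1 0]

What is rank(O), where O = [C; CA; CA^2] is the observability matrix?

3

CA = [[2, 0, 0]]
CA^2 = [[0, 2, 2]]
Observability matrix O = [C; CA; CA^2] = [[2, -1, 0], [2, 0, 0], [0, 2, 2]]
det(O) = 2·(0·2 - 0·2) - (-1)·(2·2 - 0·0) + 0·(2·2 - 0·0) = 2·0 - (-1)·4 + 0·4 = 4 ≠ 0, so rank(O) = 3.
rank(O) = 3 = n, so the pair (A, C) is completely observable.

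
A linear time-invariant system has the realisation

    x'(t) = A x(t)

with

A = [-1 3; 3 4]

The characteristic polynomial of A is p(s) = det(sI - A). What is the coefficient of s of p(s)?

-3

For a 2×2 matrix, det(sI - A) = s^2 - (tr A)s + det A.
tr A = 3, det A = -13.
So p(s) = s^2 - 3s - 13.
The coefficient of s is -3.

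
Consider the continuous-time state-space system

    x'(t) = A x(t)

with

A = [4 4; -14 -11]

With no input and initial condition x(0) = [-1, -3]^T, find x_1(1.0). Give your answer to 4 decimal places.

det(sI - A) = s^2 - (tr A)s + det A, with tr A = 4 + (-11) = -7 and det A = 4·(-11) - 4·(-14) = -44 - (-56) = 12.
So p(s) = det(sI - A) = s^2 + 7s + 12.
Factor s^2 + 7s + 12: two numbers with sum -7 and product 12 are -3 and -4, so s^2 + 7s + 12 = (s + 3)(s + 4).
Hence p(s) = (s + 3) (s + 4), with roots -4, -3.
The eigenvalues -4, -3 are distinct and real, so A is diagonalisable and x(t) = e^{At} x(0) = V diag(e^{λ_i t}) V^{-1} x(0), where the columns of V are the eigenvectors.
λ = -4: A - (-4)I = [[8, 4], [-14, -7]]. Row 1 gives 8·v1 + 4·v2 = 0, so take v_1 = [-1, 2]^T.
λ = -3: A - (-3)I = [[7, 4], [-14, -8]]. Row 1 gives 7·v1 + 4·v2 = 0, so take v_2 = [-4, 7]^T.
V = [v_1 v_2] = [[-1, -4], [2, 7]] has det V = 1, so V^{-1} = adj(V)/det V = [[7, 4], [-2, -1]].
Modal coordinates z(0) = V^{-1} x(0): 7·(-1) + 4·(-3) = -19; (-2)·(-1) + (-1)·(-3) = 5; so z(0) = [-19, 5]^T.
x_1(t) = Σ_i (v_i)_1 · z_i(0) · e^{λ_i t} (row 1 of V times the modal terms).
x_1(1.0) = (-1)·(-19)·e^{-4·1.0} + (-4)·5·e^{-3·1.0} = 19·0.018316 + (-20)·0.049787 = -0.6477.

-0.6477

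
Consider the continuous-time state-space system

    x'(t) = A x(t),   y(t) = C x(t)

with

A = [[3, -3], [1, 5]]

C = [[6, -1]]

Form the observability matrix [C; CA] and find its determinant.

-121

CA = [[17, -23]]
Observability matrix O = [C; CA] = [[6, -1], [17, -23]]
det(O) = 6·(-23) - (-1)·17 = -138 - (-17) = -121
Since det(O) ≠ 0, rank(O) = 2 and the system is completely observable.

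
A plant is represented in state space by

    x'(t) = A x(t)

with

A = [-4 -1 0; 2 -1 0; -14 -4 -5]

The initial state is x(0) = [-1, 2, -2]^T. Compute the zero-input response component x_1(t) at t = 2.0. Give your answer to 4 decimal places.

-0.0183

det(sI - A) = s^3 - (tr A)s^2 + (M11 + M22 + M33)s - det A, where Mii is the 2×2 principal minor of A obtained by deleting row i and column i.
tr A = (-4) + (-1) + (-5) = -10; M11 = (-1)·(-5) - 0·(-4) = 5 - 0 = 5; M22 = (-4)·(-5) - 0·(-14) = 20 - 0 = 20; M33 = (-4)·(-1) - (-1)·2 = 4 - (-2) = 6; sum of minors = 31.
det A = (-4)·((-1)·(-5) - 0·(-4)) - (-1)·(2·(-5) - 0·(-14)) + 0·(2·(-4) - (-1)·(-14)) = (-4)·5 - (-1)·(-10) + 0·(-22) = -30.
So p(s) = det(sI - A) = s^3 + 10s^2 + 31s + 30.
Rational-root test: any integer root divides 30. Testing small divisors, s = -2 works: p(-2) = -8 + 40 + (-62) + 30 = 0, so (s + 2) is a factor.
Dividing, p(s) = (s + 2)(s^2 + 8s + 15).
Factor s^2 + 8s + 15: two numbers with sum -8 and product 15 are -3 and -5, so s^2 + 8s + 15 = (s + 3)(s + 5).
Hence p(s) = (s + 2) (s + 3) (s + 5), with roots -5, -3, -2.
The eigenvalues -5, -3, -2 are distinct and real, so A is diagonalisable and x(t) = e^{At} x(0) = V diag(e^{λ_i t}) V^{-1} x(0), where the columns of V are the eigenvectors.
λ = -5: A - (-5)I = [[1, -1, 0], [2, 4, 0], [-14, -4, 0]]. v must be orthogonal to every row; (row 1) × (row 2) = [0, 0, 6], so take v_1 = [0, 0, 1]^T.
λ = -3: A - (-3)I = [[-1, -1, 0], [2, 2, 0], [-14, -4, -2]]. v must be orthogonal to every row; (row 1) × (row 3) = [2, -2, -10], so take v_2 = [1, -1, -5]^T.
λ = -2: A - (-2)I = [[-2, -1, 0], [2, 1, 0], [-14, -4, -3]]. v must be orthogonal to every row; (row 1) × (row 3) = [3, -6, -6], so take v_3 = [1, -2, -2]^T.
V = [v_1 v_2 v_3] = [[0, 1, 1], [0, -1, -2], [1, -5, -2]] has det V = -1, so V^{-1} = adj(V)/det V = [[8, 3, 1], [2, 1, 0], [-1, -1, 0]].
Modal coordinates z(0) = V^{-1} x(0): 8·(-1) + 3·2 + 1·(-2) = -4; 2·(-1) + 1·2 + 0·(-2) = 0; (-1)·(-1) + (-1)·2 + 0·(-2) = -1; so z(0) = [-4, 0, -1]^T.
x_1(t) = Σ_i (v_i)_1 · z_i(0) · e^{λ_i t} (row 1 of V times the modal terms).
x_1(2.0) = 0·(-4)·e^{-5·2.0} + 1·0·e^{-3·2.0} + 1·(-1)·e^{-2·2.0} = 0·0.000045 + 0·0.002479 + (-1)·0.018316 = -0.0183.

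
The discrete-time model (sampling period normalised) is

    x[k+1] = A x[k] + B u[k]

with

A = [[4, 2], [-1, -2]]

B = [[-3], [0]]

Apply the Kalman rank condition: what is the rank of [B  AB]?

AB = [[-12], [3]]
Controllability matrix C = [B  AB] = [[-3, -12], [0, 3]]
det(C) = (-3)·3 - (-12)·0 = -9 - 0 = -9 ≠ 0, so rank(C) = 2.
rank(C) = 2 = n, so the pair (A, B) is completely controllable.

2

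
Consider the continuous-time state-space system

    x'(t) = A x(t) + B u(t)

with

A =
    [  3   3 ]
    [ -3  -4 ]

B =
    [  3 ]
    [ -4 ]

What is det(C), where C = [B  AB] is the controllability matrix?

9

AB = [[-3], [7]]
Controllability matrix C = [B  AB] = [[3, -3], [-4, 7]]
det(C) = 3·7 - (-3)·(-4) = 21 - 12 = 9
Since det(C) ≠ 0, rank(C) = 2 and the system is completely controllable.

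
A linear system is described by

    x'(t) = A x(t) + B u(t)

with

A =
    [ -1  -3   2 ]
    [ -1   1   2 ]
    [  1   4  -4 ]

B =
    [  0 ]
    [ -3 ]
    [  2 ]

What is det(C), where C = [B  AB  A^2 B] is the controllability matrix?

AB = [[13], [1], [-20]]
A^2B = [[-56], [-52], [97]]
Controllability matrix C = [B  AB  A^2B] = [[0, 13, -56], [-3, 1, -52], [2, -20, 97]]
Expanding along the first row, det(C) = 0·(1·97 - (-52)·(-20)) - 13·((-3)·97 - (-52)·2) + (-56)·((-3)·(-20) - 1·2) = 0·(-943) - 13·(-187) + (-56)·58 = -817
Since det(C) ≠ 0, rank(C) = 3 and the system is completely controllable.

-817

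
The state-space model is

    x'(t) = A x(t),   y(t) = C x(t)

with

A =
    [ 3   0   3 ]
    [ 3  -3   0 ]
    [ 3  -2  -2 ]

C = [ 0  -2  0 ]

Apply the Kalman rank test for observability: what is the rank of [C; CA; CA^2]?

3

CA = [[-6, 6, 0]]
CA^2 = [[0, -18, -18]]
Observability matrix O = [C; CA; CA^2] = [[0, -2, 0], [-6, 6, 0], [0, -18, -18]]
det(O) = 0·(6·(-18) - 0·(-18)) - (-2)·((-6)·(-18) - 0·0) + 0·((-6)·(-18) - 6·0) = 0·(-108) - (-2)·108 + 0·108 = 216 ≠ 0, so rank(O) = 3.
rank(O) = 3 = n, so the pair (A, C) is completely observable.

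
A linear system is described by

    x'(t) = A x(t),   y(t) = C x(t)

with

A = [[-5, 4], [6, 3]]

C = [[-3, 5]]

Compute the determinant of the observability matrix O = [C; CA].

CA = [[45, 3]]
Observability matrix O = [C; CA] = [[-3, 5], [45, 3]]
det(O) = (-3)·3 - 5·45 = -9 - 225 = -234
Since det(O) ≠ 0, rank(O) = 2 and the system is completely observable.

-234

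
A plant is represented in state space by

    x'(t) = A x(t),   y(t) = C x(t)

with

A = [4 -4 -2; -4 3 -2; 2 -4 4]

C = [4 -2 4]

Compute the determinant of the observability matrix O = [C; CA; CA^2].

CA = [[32, -38, 12]]
CA^2 = [[304, -290, 60]]
Observability matrix O = [C; CA; CA^2] = [[4, -2, 4], [32, -38, 12], [304, -290, 60]]
Expanding along the first row, det(O) = 4·((-38)·60 - 12·(-290)) - (-2)·(32·60 - 12·304) + 4·(32·(-290) - (-38)·304) = 4·1200 - (-2)·(-1728) + 4·2272 = 10432
Since det(O) ≠ 0, rank(O) = 3 and the system is completely observable.

10432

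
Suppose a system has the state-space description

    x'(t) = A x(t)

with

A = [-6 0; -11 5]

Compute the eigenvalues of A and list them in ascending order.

det(sI - A) = s^2 - (tr A)s + det A, with tr A = (-6) + 5 = -1 and det A = (-6)·5 - 0·(-11) = -30 - 0 = -30.
So p(s) = det(sI - A) = s^2 + s - 30.
Factor s^2 + s - 30: two numbers with sum -1 and product -30 are 5 and -6, so s^2 + s - 30 = (s - 5)(s + 6).
Hence p(s) = (s - 5) (s + 6), with roots -6, 5.
At least one eigenvalue has non-negative real part, so the system is not asymptotically stable.

-6, 5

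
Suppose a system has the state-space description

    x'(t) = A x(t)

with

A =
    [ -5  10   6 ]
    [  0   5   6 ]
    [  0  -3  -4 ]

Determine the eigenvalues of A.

det(sI - A) = s^3 - (tr A)s^2 + (M11 + M22 + M33)s - det A, where Mii is the 2×2 principal minor of A obtained by deleting row i and column i.
tr A = (-5) + 5 + (-4) = -4; M11 = 5·(-4) - 6·(-3) = -20 - (-18) = -2; M22 = (-5)·(-4) - 6·0 = 20 - 0 = 20; M33 = (-5)·5 - 10·0 = -25 - 0 = -25; sum of minors = -7.
det A = (-5)·(5·(-4) - 6·(-3)) - 10·(0·(-4) - 6·0) + 6·(0·(-3) - 5·0) = (-5)·(-2) - 10·0 + 6·0 = 10.
So p(s) = det(sI - A) = s^3 + 4s^2 - 7s - 10.
Rational-root test: any integer root divides -10. Testing small divisors, s = -1 works: p(-1) = -1 + 4 + 7 + (-10) = 0, so (s + 1) is a factor.
Dividing, p(s) = (s + 1)(s^2 + 3s - 10).
Factor s^2 + 3s - 10: two numbers with sum -3 and product -10 are 2 and -5, so s^2 + 3s - 10 = (s - 2)(s + 5).
Hence p(s) = (s - 2) (s + 1) (s + 5), with roots -5, -1, 2.
At least one eigenvalue has non-negative real part, so the system is not asymptotically stable.

-5, -1, 2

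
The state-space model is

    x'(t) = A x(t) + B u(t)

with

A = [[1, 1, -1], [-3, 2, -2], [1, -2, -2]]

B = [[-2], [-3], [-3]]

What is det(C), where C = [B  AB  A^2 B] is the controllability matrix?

AB = [[-2], [6], [10]]
A^2B = [[-6], [-2], [-34]]
Controllability matrix C = [B  AB  A^2B] = [[-2, -2, -6], [-3, 6, -2], [-3, 10, -34]]
Expanding along the first row, det(C) = (-2)·(6·(-34) - (-2)·10) - (-2)·((-3)·(-34) - (-2)·(-3)) + (-6)·((-3)·10 - 6·(-3)) = (-2)·(-184) - (-2)·96 + (-6)·(-12) = 632
Since det(C) ≠ 0, rank(C) = 3 and the system is completely controllable.

632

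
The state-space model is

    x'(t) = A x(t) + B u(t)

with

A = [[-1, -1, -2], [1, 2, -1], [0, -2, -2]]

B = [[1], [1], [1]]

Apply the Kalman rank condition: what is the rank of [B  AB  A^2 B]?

3

AB = [[-4], [2], [-4]]
A^2B = [[10], [4], [4]]
Controllability matrix C = [B  AB  A^2B] = [[1, -4, 10], [1, 2, 4], [1, -4, 4]]
det(C) = 1·(2·4 - 4·(-4)) - (-4)·(1·4 - 4·1) + 10·(1·(-4) - 2·1) = 1·24 - (-4)·0 + 10·(-6) = -36 ≠ 0, so rank(C) = 3.
rank(C) = 3 = n, so the pair (A, B) is completely controllable.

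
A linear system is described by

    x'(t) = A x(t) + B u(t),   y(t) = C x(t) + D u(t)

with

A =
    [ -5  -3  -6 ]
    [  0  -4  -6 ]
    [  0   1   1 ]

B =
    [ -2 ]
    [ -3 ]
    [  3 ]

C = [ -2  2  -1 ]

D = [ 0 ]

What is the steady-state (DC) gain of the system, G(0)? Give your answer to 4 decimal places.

G(0) = C(-A)^{-1}B + D = -C A^{-1} B + D.
det A = -10, so A^{-1} = (1/-10)·adj(A) = [[-1/5, 3/10, 3/5], [0, 1/2, 3], [0, -1/2, -2]]
A^{-1} B = [13/10, 15/2, -9/2]^T
C A^{-1} B = 169/10
G(0) = D - C A^{-1} B = 0 - (169/10) = -169/10 ≈ -16.9000

-16.9000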